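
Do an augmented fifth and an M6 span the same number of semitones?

No

An augmented fifth spans 8 semitones; a major sixth spans 9.
The spans differ, so they are not enharmonic equivalents.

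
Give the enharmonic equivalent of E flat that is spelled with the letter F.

Fbb

Plain F sits 2 semitones above Eb, so on the letter F the same pitch needs a double flat: Fbb.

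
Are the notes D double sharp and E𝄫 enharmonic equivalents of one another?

D## is pitch class 4; Ebb is pitch class 2.
The pitch classes differ (4 vs. 2), so they are not enharmonic equivalents.

No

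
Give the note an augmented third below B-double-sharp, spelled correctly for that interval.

G#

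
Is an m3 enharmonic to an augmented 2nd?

Yes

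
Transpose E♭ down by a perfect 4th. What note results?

Bb

E down a perfect fourth is B, so the target letter is B.
From Eb, a perfect fourth is 5 semitones down: Bb.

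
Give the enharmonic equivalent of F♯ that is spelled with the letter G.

F# is pitch class 6. The letter G alone is pitch class 7.
To reach pitch class 6 from G requires an offset of -1 semitone, i.e. flat: Gb.

Gb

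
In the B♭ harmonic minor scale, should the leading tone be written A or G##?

Each scale degree takes a distinct letter name. Degree 7 of a scale on B must use the letter A.
A and G## are enharmonically the same pitch, but only A uses the letter A, so it is the correct spelling here.

A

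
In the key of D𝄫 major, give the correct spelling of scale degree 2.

Degree 2 takes the letter 1 step above D, which is E.
In major, degree 2 sits 2 semitones above the tonic. Dbb + 2 semitones is pitch class 2, spelled on E as Ebb.

Ebb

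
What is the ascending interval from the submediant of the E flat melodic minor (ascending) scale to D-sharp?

augmented second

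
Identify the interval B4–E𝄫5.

doubly diminished fourth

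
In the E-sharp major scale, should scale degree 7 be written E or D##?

D##

Each scale degree takes a distinct letter name. Degree 7 of a scale on E must use the letter D.
D## and E are enharmonically the same pitch, but only D## uses the letter D, so it is the correct spelling here.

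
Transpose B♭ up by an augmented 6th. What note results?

G#

B up a major sixth is G#, so the target letter is G.
From Bb, an augmented sixth is 10 semitones up: G#.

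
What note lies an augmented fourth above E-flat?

A fourth above E lands on the letter A.
An augmented fourth spans 6 semitones, so Eb moves to pitch class 9. On the letter A that is A.

A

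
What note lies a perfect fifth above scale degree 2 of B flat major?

Scale degree 2 of Bb major is C.
A perfect fifth (7 semitones) above C lands on the letter G, giving G.

G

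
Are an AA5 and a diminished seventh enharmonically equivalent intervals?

Yes

A doubly augmented fifth spans 9 semitones; a diminished seventh spans 9.
They are enharmonically equivalent.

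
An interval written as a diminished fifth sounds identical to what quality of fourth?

A diminished fifth spans 6 semitones.
A fourth spanning 6 semitones is augmented (the perfect fourth is 5).

augmented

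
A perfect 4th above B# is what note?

E#

B up a perfect fourth is E, so the target letter is E.
From B#, a perfect fourth is 5 semitones up: E#.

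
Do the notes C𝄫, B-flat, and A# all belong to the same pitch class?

Cbb is pitch class 10; Bb is pitch class 10; A# is pitch class 10.
All spellings map to pitch class 10, so they are enharmonically equivalent.

Yes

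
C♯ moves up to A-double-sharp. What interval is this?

augmented sixth

The letter names run C→A, a span of 5 letter steps, so the interval is some kind of sixth.
C# to A## is 10 semitones. A major sixth is 9, so 10 makes it augmented.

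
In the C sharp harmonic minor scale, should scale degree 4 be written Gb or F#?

F#

Each scale degree takes a distinct letter name. Degree 4 of a scale on C must use the letter F.
F# and Gb are enharmonically the same pitch, but only F# uses the letter F, so it is the correct spelling here.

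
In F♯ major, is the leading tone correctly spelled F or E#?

Each scale degree takes a distinct letter name. Degree 7 of a scale on F must use the letter E.
E# and F are enharmonically the same pitch, but only E# uses the letter E, so it is the correct spelling here.

E#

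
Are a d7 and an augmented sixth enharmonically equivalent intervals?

A diminished seventh spans 9 semitones; an augmented sixth spans 10.
The spans differ, so they are not enharmonic equivalents.

No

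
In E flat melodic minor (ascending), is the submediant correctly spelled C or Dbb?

Each scale degree takes a distinct letter name. Degree 6 of a scale on E must use the letter C.
C and Dbb are enharmonically the same pitch, but only C uses the letter C, so it is the correct spelling here.

C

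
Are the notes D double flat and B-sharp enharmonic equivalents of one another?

Yes

Dbb = pitch class 0 and B# = pitch class 0 — the same pitch class, so they are enharmonic equivalents.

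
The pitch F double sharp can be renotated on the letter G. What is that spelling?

F## is pitch class 7. The letter G alone is pitch class 7.
Pitch class 7 on G needs no accidental: G.

G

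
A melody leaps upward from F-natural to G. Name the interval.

The letter names run F→G, a span of 1 letter step, so the interval is some kind of second.
F to G is 2 semitones. A major second is 2, so 2 makes it major.

major second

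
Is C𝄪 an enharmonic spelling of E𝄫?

Yes

C## = pitch class 2 and Ebb = pitch class 2 — the same pitch class, so they are enharmonic equivalents.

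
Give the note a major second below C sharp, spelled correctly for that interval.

B

C down a major second is Bb, so the target letter is B.
From C#, a major second is 2 semitones down: B.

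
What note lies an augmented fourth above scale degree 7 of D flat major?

Scale degree 7 of Db major is C.
An augmented fourth (6 semitones) above C lands on the letter F, giving F#.

F#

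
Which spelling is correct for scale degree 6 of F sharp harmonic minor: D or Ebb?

Each scale degree takes a distinct letter name. Degree 6 of a scale on F must use the letter D.
D and Ebb are enharmonically the same pitch, but only D uses the letter D, so it is the correct spelling here.

D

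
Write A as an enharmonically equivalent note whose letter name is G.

G##

Plain G sits 2 semitones below A, so on the letter G the same pitch needs a double sharp: G##.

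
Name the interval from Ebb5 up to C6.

augmented sixth

Counting letters E–F–G–A–B–C gives a sixth.
Ebb→C = 10 semitones, 1 wider than the major sixth (9), so augmented.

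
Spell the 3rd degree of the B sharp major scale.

D##

The B# major scale runs B# C## D## E# F## G## A##.
Degree 3 is D##.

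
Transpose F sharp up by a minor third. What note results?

A third above F lands on the letter A.
A minor third spans 3 semitones, so F# moves to pitch class 9. On the letter A that is A.

A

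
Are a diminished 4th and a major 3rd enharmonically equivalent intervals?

Yes

A diminished fourth spans 4 semitones; a major third spans 4.
They are enharmonically equivalent.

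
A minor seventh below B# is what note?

C##

B down a major seventh is C, so the target letter is C.
From B#, a minor seventh is 10 semitones down: C##.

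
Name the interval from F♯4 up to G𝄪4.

augmented second

Counting letters F–G gives a second.
F#→G## = 3 semitones, 1 wider than the major second (2), so augmented.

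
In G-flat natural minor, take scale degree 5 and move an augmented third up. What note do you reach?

Scale degree 5 of Gb natural minor is Db.
An augmented third (5 semitones) above Db lands on the letter F, giving F#.

F#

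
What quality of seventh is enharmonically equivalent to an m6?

A minor sixth spans 8 semitones.
A seventh spanning 8 semitones is doubly diminished (the major seventh is 11).

doubly diminished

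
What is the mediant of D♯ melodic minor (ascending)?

The D# melodic minor (ascending) scale runs D# E# F# G# A# B# C##.
Degree 3 is F#.

F#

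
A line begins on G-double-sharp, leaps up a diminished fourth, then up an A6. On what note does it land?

A##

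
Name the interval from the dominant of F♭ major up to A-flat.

major sixth

The dominant of Fb major is Cb.
Cb up to Ab: letters C→A make it a sixth; 9 semitones makes it major.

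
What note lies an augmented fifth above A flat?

E

A up a perfect fifth is E, so the target letter is E.
From Ab, an augmented fifth is 8 semitones up: E.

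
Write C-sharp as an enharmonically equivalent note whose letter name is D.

Db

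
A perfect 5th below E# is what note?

A#

E down a perfect fifth is A, so the target letter is A.
From E#, a perfect fifth is 7 semitones down: A#.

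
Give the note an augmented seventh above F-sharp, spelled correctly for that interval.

A seventh above F lands on the letter E.
An augmented seventh spans 12 semitones, so F# moves to pitch class 6. On the letter E that is E##.

E##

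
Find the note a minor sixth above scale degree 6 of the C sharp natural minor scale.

Scale degree 6 of C# natural minor is A.
A minor sixth (8 semitones) above A lands on the letter F, giving F.

F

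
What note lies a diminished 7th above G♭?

G up a major seventh is F#, so the target letter is F.
From Gb, a diminished seventh is 9 semitones up: Fbb.

Fbb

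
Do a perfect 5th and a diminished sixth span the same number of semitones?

A perfect fifth spans 7 semitones; a diminished sixth spans 7.
They are enharmonically equivalent.

Yes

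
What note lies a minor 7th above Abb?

Gbb

A up a major seventh is G#, so the target letter is G.
From Abb, a minor seventh is 10 semitones up: Gbb.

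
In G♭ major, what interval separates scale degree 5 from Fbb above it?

Scale degree 5 of Gb major is Db.
Db up to Fbb: letters D→F make it a third; 2 semitones makes it diminished.

diminished third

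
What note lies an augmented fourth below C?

A fourth below C lands on the letter G.
An augmented fourth spans 6 semitones, so C moves to pitch class 6. On the letter G that is Gb.

Gb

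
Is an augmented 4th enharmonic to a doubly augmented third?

Yes

An augmented fourth spans 6 semitones; a doubly augmented third spans 6.
They are enharmonically equivalent.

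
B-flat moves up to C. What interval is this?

The letter names run B→C, a span of 1 letter step, so the interval is some kind of second.
Bb to C is 2 semitones. A major second is 2, so 2 makes it major.

major second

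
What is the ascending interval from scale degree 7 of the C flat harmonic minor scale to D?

major third

Scale degree 7 of Cb harmonic minor is Bb.
Bb up to D: letters B→D make it a third; 4 semitones makes it major.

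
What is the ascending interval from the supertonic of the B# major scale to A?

The supertonic of B# major is C##.
C## up to A: letters C→A make it a sixth; 7 semitones makes it diminished.

diminished sixth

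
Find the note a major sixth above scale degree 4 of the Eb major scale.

F

Scale degree 4 of Eb major is Ab.
A major sixth (9 semitones) above Ab lands on the letter F, giving F.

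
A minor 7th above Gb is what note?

G up a major seventh is F#, so the target letter is F.
From Gb, a minor seventh is 10 semitones up: Fb.

Fb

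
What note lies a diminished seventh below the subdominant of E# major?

The subdominant of E# major is A#.
A diminished seventh (9 semitones) below A# lands on the letter B, giving B##.

B##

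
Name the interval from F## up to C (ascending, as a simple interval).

The letter names run F→C, a span of 4 letter steps, so the interval is some kind of fifth.
F## to C is 5 semitones. A perfect fifth is 7, so 5 makes it doubly diminished.

doubly diminished fifth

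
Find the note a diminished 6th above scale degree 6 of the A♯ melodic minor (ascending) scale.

D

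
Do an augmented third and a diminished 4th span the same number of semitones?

No

An augmented third spans 5 semitones; a diminished fourth spans 4.
The spans differ, so they are not enharmonic equivalents.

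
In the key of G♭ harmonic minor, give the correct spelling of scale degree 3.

The Gb harmonic minor scale runs Gb Ab Bbb Cb Db Ebb F.
Degree 3 is Bbb.

Bbb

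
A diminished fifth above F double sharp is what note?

F up a perfect fifth is C, so the target letter is C.
From F##, a diminished fifth is 6 semitones up: C#.

C#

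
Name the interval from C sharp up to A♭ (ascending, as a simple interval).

The letter names run C→A, a span of 5 letter steps, so the interval is some kind of sixth.
C# to Ab is 7 semitones. A major sixth is 9, so 7 makes it diminished.

diminished sixth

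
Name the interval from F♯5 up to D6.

Counting letters F–G–A–B–C–D gives a sixth.
F#→D = 8 semitones, 1 narrower than the major sixth (9), so minor.

minor sixth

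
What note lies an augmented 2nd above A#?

B##

A up a major second is B, so the target letter is B.
From A#, an augmented second is 3 semitones up: B##.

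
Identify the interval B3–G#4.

The letter names run B→G, a span of 5 letter steps, so the interval is some kind of sixth.
B to G# is 9 semitones. A major sixth is 9, so 9 makes it major.

major sixth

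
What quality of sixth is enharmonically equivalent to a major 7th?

doubly augmented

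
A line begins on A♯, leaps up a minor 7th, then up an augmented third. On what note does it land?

B##

A minor seventh up from A# is G# (letter G, 10 semitones up).
An augmented third up from G# is B## (letter B, 5 semitones up).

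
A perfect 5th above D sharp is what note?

A fifth above D lands on the letter A.
A perfect fifth spans 7 semitones, so D# moves to pitch class 10. On the letter A that is A#.

A#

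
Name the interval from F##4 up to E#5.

minor seventh

The letter names run F→E, a span of 6 letter steps, so the interval is some kind of seventh.
F## to E# is 10 semitones. A major seventh is 11, so 10 makes it minor.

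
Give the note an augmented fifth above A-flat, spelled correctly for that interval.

A fifth above A lands on the letter E.
An augmented fifth spans 8 semitones, so Ab moves to pitch class 4. On the letter E that is E.

E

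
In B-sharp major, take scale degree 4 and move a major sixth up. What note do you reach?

Scale degree 4 of B# major is E#.
A major sixth (9 semitones) above E# lands on the letter C, giving C##.

C##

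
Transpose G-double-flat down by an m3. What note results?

Ebb

A third below G lands on the letter E.
A minor third spans 3 semitones, so Gbb moves to pitch class 2. On the letter E that is Ebb.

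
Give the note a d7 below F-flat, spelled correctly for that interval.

G

A seventh below F lands on the letter G.
A diminished seventh spans 9 semitones, so Fb moves to pitch class 7. On the letter G that is G.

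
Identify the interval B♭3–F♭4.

The letter names run B→F, a span of 4 letter steps, so the interval is some kind of fifth.
Bb to Fb is 6 semitones. A perfect fifth is 7, so 6 makes it diminished.

diminished fifth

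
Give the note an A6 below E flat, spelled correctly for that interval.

A sixth below E lands on the letter G.
An augmented sixth spans 10 semitones, so Eb moves to pitch class 5. On the letter G that is Gbb.

Gbb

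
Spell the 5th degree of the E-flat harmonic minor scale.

Bb

Degree 5 takes the letter 4 steps above E, which is B.
In harmonic minor, degree 5 sits 7 semitones above the tonic. Eb + 7 semitones is pitch class 10, spelled on B as Bb.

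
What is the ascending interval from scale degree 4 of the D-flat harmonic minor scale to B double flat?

minor third

Scale degree 4 of Db harmonic minor is Gb.
Gb up to Bbb: letters G→B make it a third; 3 semitones makes it minor.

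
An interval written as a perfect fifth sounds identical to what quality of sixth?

A perfect fifth spans 7 semitones.
A sixth spanning 7 semitones is diminished (the major sixth is 9).

diminished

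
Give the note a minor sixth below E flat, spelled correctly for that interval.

G

E down a major sixth is G, so the target letter is G.
From Eb, a minor sixth is 8 semitones down: G.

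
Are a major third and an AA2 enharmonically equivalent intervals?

A major third spans 4 semitones; a doubly augmented second spans 4.
They are enharmonically equivalent.

Yes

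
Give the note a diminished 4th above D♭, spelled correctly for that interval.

D up a perfect fourth is G, so the target letter is G.
From Db, a diminished fourth is 4 semitones up: Gbb.

Gbb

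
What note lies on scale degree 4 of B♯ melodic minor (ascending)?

E#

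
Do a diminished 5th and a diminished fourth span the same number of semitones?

A diminished fifth spans 6 semitones; a diminished fourth spans 4.
The spans differ, so they are not enharmonic equivalents.

No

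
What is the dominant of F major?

C

Degree 5 takes the letter 4 steps above F, which is C.
In major, degree 5 sits 7 semitones above the tonic. F + 7 semitones is pitch class 0, spelled on C as C.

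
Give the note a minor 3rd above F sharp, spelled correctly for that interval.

A

F up a major third is A, so the target letter is A.
From F#, a minor third is 3 semitones up: A.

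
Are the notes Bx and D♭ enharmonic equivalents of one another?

Yes

B## = pitch class 1 and Db = pitch class 1 — the same pitch class, so they are enharmonic equivalents.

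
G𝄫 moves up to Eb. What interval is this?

augmented sixth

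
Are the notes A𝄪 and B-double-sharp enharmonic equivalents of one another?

No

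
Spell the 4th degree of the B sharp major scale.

The B# major scale runs B# C## D## E# F## G## A##.
Degree 4 is E#.

E#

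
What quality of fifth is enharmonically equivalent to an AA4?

A doubly augmented fourth spans 7 semitones.
A fifth spanning 7 semitones is perfect (the perfect fifth is 7).

perfect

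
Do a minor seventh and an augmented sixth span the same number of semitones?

Yes

A minor seventh spans 10 semitones; an augmented sixth spans 10.
They are enharmonically equivalent.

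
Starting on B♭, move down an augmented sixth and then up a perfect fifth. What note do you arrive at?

Abb

An augmented sixth down from Bb is Dbb (letter D, 10 semitones down).
A perfect fifth up from Dbb is Abb (letter A, 7 semitones up).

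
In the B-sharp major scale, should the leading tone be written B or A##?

Each scale degree takes a distinct letter name. Degree 7 of a scale on B must use the letter A.
A## and B are enharmonically the same pitch, but only A## uses the letter A, so it is the correct spelling here.

A##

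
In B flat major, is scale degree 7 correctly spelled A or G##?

A

Each scale degree takes a distinct letter name. Degree 7 of a scale on B must use the letter A.
A and G## are enharmonically the same pitch, but only A uses the letter A, so it is the correct spelling here.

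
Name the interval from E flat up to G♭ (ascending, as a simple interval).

minor third

The letter names run E→G, a span of 2 letter steps, so the interval is some kind of third.
Eb to Gb is 3 semitones. A major third is 4, so 3 makes it minor.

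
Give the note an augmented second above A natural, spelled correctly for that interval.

B#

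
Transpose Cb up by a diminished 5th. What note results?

C up a perfect fifth is G, so the target letter is G.
From Cb, a diminished fifth is 6 semitones up: Gbb.

Gbb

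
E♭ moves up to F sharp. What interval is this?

augmented second

Counting letters E–F gives a second.
Eb→F# = 3 semitones, 1 wider than the major second (2), so augmented.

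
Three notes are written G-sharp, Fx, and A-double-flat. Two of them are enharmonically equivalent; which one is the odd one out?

In 12-tone equal temperament, enharmonic equivalents share a pitch class. G# is pitch class 8; F## is pitch class 7; Abb is pitch class 7.
F## and Abb share pitch class 7, while G# is pitch class 8.

G#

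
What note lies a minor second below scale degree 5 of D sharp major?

G##

Scale degree 5 of D# major is A#.
A minor second (1 semitone) below A# lands on the letter G, giving G##.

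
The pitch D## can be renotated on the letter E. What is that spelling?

D## is pitch class 4. The letter E alone is pitch class 4.
Pitch class 4 on E needs no accidental: E.

E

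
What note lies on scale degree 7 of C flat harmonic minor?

Bb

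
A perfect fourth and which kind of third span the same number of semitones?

augmented

A perfect fourth spans 5 semitones.
A third spanning 5 semitones is augmented (the major third is 4).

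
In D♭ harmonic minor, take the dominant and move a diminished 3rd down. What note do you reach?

F#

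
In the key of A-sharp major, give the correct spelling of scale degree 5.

E#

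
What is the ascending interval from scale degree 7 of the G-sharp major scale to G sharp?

minor second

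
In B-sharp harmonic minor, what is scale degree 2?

C##

Degree 2 takes the letter 1 step above B, which is C.
In harmonic minor, degree 2 sits 2 semitones above the tonic. B# + 2 semitones is pitch class 2, spelled on C as C##.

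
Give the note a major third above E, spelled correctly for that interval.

G#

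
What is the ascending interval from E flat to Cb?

minor sixth

Counting letters E–F–G–A–B–C gives a sixth.
Eb→Cb = 8 semitones, 1 narrower than the major sixth (9), so minor.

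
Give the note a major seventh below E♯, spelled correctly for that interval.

F#

A seventh below E lands on the letter F.
A major seventh spans 11 semitones, so E# moves to pitch class 6. On the letter F that is F#.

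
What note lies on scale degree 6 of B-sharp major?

Degree 6 takes the letter 5 steps above B, which is G.
In major, degree 6 sits 9 semitones above the tonic. B# + 9 semitones is pitch class 9, spelled on G as G##.

G##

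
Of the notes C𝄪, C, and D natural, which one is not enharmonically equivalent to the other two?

C

In 12-tone equal temperament, enharmonic equivalents share a pitch class. C## is pitch class 2; C is pitch class 0; D is pitch class 2.
C## and D share pitch class 2, while C is pitch class 0.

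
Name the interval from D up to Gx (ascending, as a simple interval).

The letter names run D→G, a span of 3 letter steps, so the interval is some kind of fourth.
D to G## is 7 semitones. A perfect fourth is 5, so 7 makes it doubly augmented.

doubly augmented fourth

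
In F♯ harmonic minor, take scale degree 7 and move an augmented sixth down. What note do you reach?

G

Scale degree 7 of F# harmonic minor is E#.
An augmented sixth (10 semitones) below E# lands on the letter G, giving G.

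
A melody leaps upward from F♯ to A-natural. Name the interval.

minor third

Counting letters F–G–A gives a third.
F#→A = 3 semitones, 1 narrower than the major third (4), so minor.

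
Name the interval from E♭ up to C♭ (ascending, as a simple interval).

The letter names run E→C, a span of 5 letter steps, so the interval is some kind of sixth.
Eb to Cb is 8 semitones. A major sixth is 9, so 8 makes it minor.

minor sixth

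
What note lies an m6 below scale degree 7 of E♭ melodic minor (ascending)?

F#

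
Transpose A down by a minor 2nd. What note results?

G#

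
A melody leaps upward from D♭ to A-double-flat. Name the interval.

Counting letters D–E–F–G–A gives a fifth.
Db→Abb = 6 semitones, 1 narrower than the perfect fifth (7), so diminished.

diminished fifth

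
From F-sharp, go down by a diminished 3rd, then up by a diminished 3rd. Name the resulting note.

F#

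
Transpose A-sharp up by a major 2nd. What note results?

B#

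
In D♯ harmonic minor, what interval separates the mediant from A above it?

The mediant of D# harmonic minor is F#.
F# up to A: letters F→A make it a third; 3 semitones makes it minor.

minor third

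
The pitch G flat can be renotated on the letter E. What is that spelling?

Plain E sits 2 semitones below Gb, so on the letter E the same pitch needs a double sharp: E##.

E##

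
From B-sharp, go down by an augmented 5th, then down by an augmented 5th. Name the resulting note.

An augmented fifth down from B# is E (letter E, 8 semitones down).
An augmented fifth down from E is Ab (letter A, 8 semitones down).

Ab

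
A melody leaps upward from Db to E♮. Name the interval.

augmented second

Counting letters D–E gives a second.
Db→E = 3 semitones, 1 wider than the major second (2), so augmented.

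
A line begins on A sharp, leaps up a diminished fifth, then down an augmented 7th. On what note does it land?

Fb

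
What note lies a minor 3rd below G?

E

A third below G lands on the letter E.
A minor third spans 3 semitones, so G moves to pitch class 4. On the letter E that is E.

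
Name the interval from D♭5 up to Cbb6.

The letter names run D→C, a span of 6 letter steps, so the interval is some kind of seventh.
Db to Cbb is 9 semitones. A major seventh is 11, so 9 makes it diminished.

diminished seventh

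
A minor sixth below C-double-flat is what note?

C down a major sixth is Eb, so the target letter is E.
From Cbb, a minor sixth is 8 semitones down: Ebb.

Ebb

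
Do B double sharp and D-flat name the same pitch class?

B## is pitch class 1; Db is pitch class 1.
All spellings map to pitch class 1, so they are enharmonically equivalent.

Yes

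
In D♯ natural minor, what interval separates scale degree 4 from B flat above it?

Scale degree 4 of D# natural minor is G#.
G# up to Bb: letters G→B make it a third; 2 semitones makes it diminished.

diminished third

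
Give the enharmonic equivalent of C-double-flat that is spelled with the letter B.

Cbb is pitch class 10. The letter B alone is pitch class 11.
To reach pitch class 10 from B requires an offset of -1 semitone, i.e. flat: Bb.

Bb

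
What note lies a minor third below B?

G#

A third below B lands on the letter G.
A minor third spans 3 semitones, so B moves to pitch class 8. On the letter G that is G#.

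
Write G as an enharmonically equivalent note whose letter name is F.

F##

G is pitch class 7. The letter F alone is pitch class 5.
To reach pitch class 7 from F requires an offset of +2 semitones, i.e. double sharp: F##.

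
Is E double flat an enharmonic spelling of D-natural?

Ebb = pitch class 2 and D = pitch class 2 — the same pitch class, so they are enharmonic equivalents.

Yes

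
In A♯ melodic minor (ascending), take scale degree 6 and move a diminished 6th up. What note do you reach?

D

Scale degree 6 of A# melodic minor (ascending) is F##.
A diminished sixth (7 semitones) above F## lands on the letter D, giving D.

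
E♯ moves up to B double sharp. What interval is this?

Counting letters E–F–G–A–B gives a fifth.
E#→B## = 8 semitones, 1 wider than the perfect fifth (7), so augmented.

augmented fifth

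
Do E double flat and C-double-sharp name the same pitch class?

Yes

Ebb = pitch class 2 and C## = pitch class 2 — the same pitch class, so they are enharmonic equivalents.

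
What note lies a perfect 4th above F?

Bb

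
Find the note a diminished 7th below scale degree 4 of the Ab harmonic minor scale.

Scale degree 4 of Ab harmonic minor is Db.
A diminished seventh (9 semitones) below Db lands on the letter E, giving E.

E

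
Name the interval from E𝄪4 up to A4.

Counting letters E–F–G–A gives a fourth.
E##→A = 3 semitones, 2 narrower than the perfect fourth (5), so doubly diminished.

doubly diminished fourth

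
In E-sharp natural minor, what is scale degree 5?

The E# natural minor scale runs E# F## G# A# B# C# D#.
Degree 5 is B#.

B#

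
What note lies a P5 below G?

G down a perfect fifth is C, so the target letter is C.
From G, a perfect fifth is 7 semitones down: C.

C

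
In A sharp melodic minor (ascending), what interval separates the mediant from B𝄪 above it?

augmented seventh

The mediant of A# melodic minor (ascending) is C#.
C# up to B##: letters C→B make it a seventh; 12 semitones makes it augmented.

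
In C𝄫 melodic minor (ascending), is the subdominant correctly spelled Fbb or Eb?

Each scale degree takes a distinct letter name. Degree 4 of a scale on C must use the letter F.
Fbb and Eb are enharmonically the same pitch, but only Fbb uses the letter F, so it is the correct spelling here.

Fbb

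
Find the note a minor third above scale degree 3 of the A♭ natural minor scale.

Ebb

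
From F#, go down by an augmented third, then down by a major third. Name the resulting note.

An augmented third down from F# is Db (letter D, 5 semitones down).
A major third down from Db is Bbb (letter B, 4 semitones down).

Bbb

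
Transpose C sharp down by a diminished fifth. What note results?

F##

C down a perfect fifth is F, so the target letter is F.
From C#, a diminished fifth is 6 semitones down: F##.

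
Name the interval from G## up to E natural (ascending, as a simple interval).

diminished sixth

The letter names run G→E, a span of 5 letter steps, so the interval is some kind of sixth.
G## to E is 7 semitones. A major sixth is 9, so 7 makes it diminished.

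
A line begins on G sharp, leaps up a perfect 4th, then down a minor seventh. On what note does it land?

D#

A perfect fourth up from G# is C# (letter C, 5 semitones up).
A minor seventh down from C# is D# (letter D, 10 semitones down).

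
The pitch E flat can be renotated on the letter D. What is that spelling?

Plain D sits 1 semitone below Eb, so on the letter D the same pitch needs a sharp: D#.

D#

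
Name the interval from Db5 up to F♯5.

augmented third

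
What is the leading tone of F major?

E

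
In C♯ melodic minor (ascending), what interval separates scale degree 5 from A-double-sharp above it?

augmented second

Scale degree 5 of C# melodic minor (ascending) is G#.
G# up to A##: letters G→A make it a second; 3 semitones makes it augmented.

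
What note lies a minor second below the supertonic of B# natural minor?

The supertonic of B# natural minor is C##.
A minor second (1 semitone) below C## lands on the letter B, giving B##.

B##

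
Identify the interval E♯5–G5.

diminished third

The letter names run E→G, a span of 2 letter steps, so the interval is some kind of third.
E# to G is 2 semitones. A major third is 4, so 2 makes it diminished.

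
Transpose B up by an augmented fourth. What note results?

B up a perfect fourth is E, so the target letter is E.
From B, an augmented fourth is 6 semitones up: E#.

E#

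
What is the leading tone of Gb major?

F

The Gb major scale runs Gb Ab Bb Cb Db Eb F.
Degree 7 is F.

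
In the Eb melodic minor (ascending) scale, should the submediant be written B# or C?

C

Each scale degree takes a distinct letter name. Degree 6 of a scale on E must use the letter C.
C and B# are enharmonically the same pitch, but only C uses the letter C, so it is the correct spelling here.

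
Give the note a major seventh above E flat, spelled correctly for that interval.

D

E up a major seventh is D#, so the target letter is D.
From Eb, a major seventh is 11 semitones up: D.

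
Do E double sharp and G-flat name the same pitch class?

Yes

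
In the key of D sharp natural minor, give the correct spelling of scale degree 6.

The D# natural minor scale runs D# E# F# G# A# B C#.
Degree 6 is B.

B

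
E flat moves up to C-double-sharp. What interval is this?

The letter names run E→C, a span of 5 letter steps, so the interval is some kind of sixth.
Eb to C## is 11 semitones. A major sixth is 9, so 11 makes it doubly augmented.

doubly augmented sixth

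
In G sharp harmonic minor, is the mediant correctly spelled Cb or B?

B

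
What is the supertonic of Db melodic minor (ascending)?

The Db melodic minor (ascending) scale runs Db Eb Fb Gb Ab Bb C.
Degree 2 is Eb.

Eb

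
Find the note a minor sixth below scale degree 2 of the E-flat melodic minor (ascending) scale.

A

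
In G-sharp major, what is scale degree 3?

Degree 3 takes the letter 2 steps above G, which is B.
In major, degree 3 sits 4 semitones above the tonic. G# + 4 semitones is pitch class 0, spelled on B as B#.

B#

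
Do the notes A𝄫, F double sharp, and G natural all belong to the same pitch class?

Abb is pitch class 7; F## is pitch class 7; G is pitch class 7.
All spellings map to pitch class 7, so they are enharmonically equivalent.

Yes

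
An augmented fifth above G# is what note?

D##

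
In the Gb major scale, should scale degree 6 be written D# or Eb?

Each scale degree takes a distinct letter name. Degree 6 of a scale on G must use the letter E.
Eb and D# are enharmonically the same pitch, but only Eb uses the letter E, so it is the correct spelling here.

Eb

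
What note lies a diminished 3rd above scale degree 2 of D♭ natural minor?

Scale degree 2 of Db natural minor is Eb.
A diminished third (2 semitones) above Eb lands on the letter G, giving Gbb.

Gbb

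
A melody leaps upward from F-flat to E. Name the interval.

augmented seventh

The letter names run F→E, a span of 6 letter steps, so the interval is some kind of seventh.
Fb to E is 12 semitones. A major seventh is 11, so 12 makes it augmented.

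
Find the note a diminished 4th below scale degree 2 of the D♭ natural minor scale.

B

Scale degree 2 of Db natural minor is Eb.
A diminished fourth (4 semitones) below Eb lands on the letter B, giving B.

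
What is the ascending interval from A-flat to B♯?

Counting letters A–B gives a second.
Ab→B# = 4 semitones, 2 wider than the major second (2), so doubly augmented.

doubly augmented second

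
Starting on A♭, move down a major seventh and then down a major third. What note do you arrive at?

A major seventh down from Ab is Bbb (letter B, 11 semitones down).
A major third down from Bbb is Gbb (letter G, 4 semitones down).

Gbb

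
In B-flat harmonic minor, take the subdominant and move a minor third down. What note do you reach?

C

The subdominant of Bb harmonic minor is Eb.
A minor third (3 semitones) below Eb lands on the letter C, giving C.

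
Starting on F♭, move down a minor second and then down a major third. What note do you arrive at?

A minor second down from Fb is Eb (letter E, 1 semitone down).
A major third down from Eb is Cb (letter C, 4 semitones down).

Cb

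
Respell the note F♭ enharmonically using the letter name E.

E

Fb is pitch class 4. The letter E alone is pitch class 4.
Pitch class 4 on E needs no accidental: E.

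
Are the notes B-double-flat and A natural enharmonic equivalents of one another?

Bbb = pitch class 9 and A = pitch class 9 — the same pitch class, so they are enharmonic equivalents.

Yes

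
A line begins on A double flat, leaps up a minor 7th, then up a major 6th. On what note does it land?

Ebb

A minor seventh up from Abb is Gbb (letter G, 10 semitones up).
A major sixth up from Gbb is Ebb (letter E, 9 semitones up).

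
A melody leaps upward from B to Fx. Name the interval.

The letter names run B→F, a span of 4 letter steps, so the interval is some kind of fifth.
B to F## is 8 semitones. A perfect fifth is 7, so 8 makes it augmented.

augmented fifth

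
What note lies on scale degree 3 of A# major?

The A# major scale runs A# B# C## D# E# F## G##.
Degree 3 is C##.

C##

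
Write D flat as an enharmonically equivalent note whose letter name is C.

C#

Db is pitch class 1. The letter C alone is pitch class 0.
To reach pitch class 1 from C requires an offset of +1 semitone, i.e. sharp: C#.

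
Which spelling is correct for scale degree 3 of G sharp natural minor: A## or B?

B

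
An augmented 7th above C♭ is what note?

B

C up a major seventh is B, so the target letter is B.
From Cb, an augmented seventh is 12 semitones up: B.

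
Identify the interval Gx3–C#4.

The letter names run G→C, a span of 3 letter steps, so the interval is some kind of fourth.
G## to C# is 4 semitones. A perfect fourth is 5, so 4 makes it diminished.

diminished fourth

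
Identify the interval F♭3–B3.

The letter names run F→B, a span of 3 letter steps, so the interval is some kind of fourth.
Fb to B is 7 semitones. A perfect fourth is 5, so 7 makes it doubly augmented.

doubly augmented fourth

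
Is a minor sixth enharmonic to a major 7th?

A minor sixth spans 8 semitones; a major seventh spans 11.
The spans differ, so they are not enharmonic equivalents.

No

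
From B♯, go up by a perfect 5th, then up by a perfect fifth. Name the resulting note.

C##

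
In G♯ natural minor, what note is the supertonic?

A#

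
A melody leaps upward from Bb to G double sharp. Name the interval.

doubly augmented sixth

The letter names run B→G, a span of 5 letter steps, so the interval is some kind of sixth.
Bb to G## is 11 semitones. A major sixth is 9, so 11 makes it doubly augmented.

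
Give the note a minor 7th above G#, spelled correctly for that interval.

F#

G up a major seventh is F#, so the target letter is F.
From G#, a minor seventh is 10 semitones up: F#.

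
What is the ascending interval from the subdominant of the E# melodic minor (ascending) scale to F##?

major sixth

The subdominant of E# melodic minor (ascending) is A#.
A# up to F##: letters A→F make it a sixth; 9 semitones makes it major.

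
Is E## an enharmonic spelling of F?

No

Two spellings are enharmonically equivalent only if they share a pitch class.
Here E## → 6, F → 5; 5 ≠ 6, so they are not.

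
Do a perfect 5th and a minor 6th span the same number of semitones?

A perfect fifth spans 7 semitones; a minor sixth spans 8.
The spans differ, so they are not enharmonic equivalents.

No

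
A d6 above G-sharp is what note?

A sixth above G lands on the letter E.
A diminished sixth spans 7 semitones, so G# moves to pitch class 3. On the letter E that is Eb.

Eb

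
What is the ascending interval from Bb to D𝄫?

diminished third

The letter names run B→D, a span of 2 letter steps, so the interval is some kind of third.
Bb to Dbb is 2 semitones. A major third is 4, so 2 makes it diminished.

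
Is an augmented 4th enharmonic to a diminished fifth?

An augmented fourth spans 6 semitones; a diminished fifth spans 6.
They are enharmonically equivalent.

Yes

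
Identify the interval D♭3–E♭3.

major second

Counting letters D–E gives a second.
Db→Eb = 2 semitones, exactly the major second.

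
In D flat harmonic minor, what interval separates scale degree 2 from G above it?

Scale degree 2 of Db harmonic minor is Eb.
Eb up to G: letters E→G make it a third; 4 semitones makes it major.

major third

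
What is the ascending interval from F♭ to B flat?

augmented fourth

Counting letters F–G–A–B gives a fourth.
Fb→Bb = 6 semitones, 1 wider than the perfect fourth (5), so augmented.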